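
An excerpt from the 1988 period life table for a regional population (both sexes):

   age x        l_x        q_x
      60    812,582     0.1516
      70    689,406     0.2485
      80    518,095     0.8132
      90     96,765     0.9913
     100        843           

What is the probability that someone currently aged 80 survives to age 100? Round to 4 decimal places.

The conditional survival probability is l_100/l_80 = 843/518,095 = 0.001627.

0.0016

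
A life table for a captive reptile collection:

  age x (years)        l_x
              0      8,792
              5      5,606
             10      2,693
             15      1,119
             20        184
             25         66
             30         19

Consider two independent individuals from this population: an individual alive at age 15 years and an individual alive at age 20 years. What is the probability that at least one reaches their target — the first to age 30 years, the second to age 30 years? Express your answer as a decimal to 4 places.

p₁ = l_30/l_15 = 19/1,119 = 0.016979; p₂ = l_30/l_20 = 19/184 = 0.103261.
P(at least one) = 1 − (1−p₁)(1−p₂) = 1 − 0.983021 × 0.896739 = 0.118487.

0.1185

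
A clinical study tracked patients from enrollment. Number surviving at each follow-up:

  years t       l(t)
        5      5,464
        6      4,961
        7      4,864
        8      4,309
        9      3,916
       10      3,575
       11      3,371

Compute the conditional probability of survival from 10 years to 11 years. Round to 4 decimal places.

0.9429

The conditional survival probability is l(11)/l(10) = 3,371/3,575 = 0.942937.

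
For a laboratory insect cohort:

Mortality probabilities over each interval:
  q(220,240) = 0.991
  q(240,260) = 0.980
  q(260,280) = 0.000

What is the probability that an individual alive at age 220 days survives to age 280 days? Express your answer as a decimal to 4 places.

Survival from 220 to 280 is the product of surviving each interval: (1 − 0.991) × (1 − 0.980) × (1 − 0.000).
= 0.009 × 0.020 × 1.000 = 0.000180.

0.0002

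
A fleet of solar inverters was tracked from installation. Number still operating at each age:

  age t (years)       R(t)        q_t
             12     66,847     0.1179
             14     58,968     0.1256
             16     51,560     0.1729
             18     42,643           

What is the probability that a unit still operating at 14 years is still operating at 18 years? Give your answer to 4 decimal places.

0.7232

The conditional survival probability is R(18)/R(14) = 42,643/58,968 = 0.723155.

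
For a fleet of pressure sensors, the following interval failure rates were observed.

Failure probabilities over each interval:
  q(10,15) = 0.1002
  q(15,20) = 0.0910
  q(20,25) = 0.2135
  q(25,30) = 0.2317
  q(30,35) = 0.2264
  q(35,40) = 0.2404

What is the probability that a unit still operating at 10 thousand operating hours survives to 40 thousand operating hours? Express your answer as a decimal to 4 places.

Chaining the interval survival probabilities: (1 − 0.1002) × (1 − 0.0910) × (1 − 0.2135) × (1 − 0.2317) × (1 − 0.2264) × (1 − 0.2404).
= 0.8998 × 0.9090 × 0.7865 × 0.7683 × 0.7736 × 0.7596 = 0.290430.

0.2904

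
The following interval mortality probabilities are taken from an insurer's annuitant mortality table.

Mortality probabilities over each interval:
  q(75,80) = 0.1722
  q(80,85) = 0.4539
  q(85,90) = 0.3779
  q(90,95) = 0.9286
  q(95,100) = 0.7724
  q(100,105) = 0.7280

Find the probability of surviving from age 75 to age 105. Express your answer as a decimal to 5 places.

0.00124

Chaining the interval survival probabilities: (1 − 0.1722) × (1 − 0.4539) × (1 − 0.3779) × (1 − 0.9286) × (1 − 0.7724) × (1 − 0.7280).
= 0.8278 × 0.5461 × 0.6221 × 0.0714 × 0.2276 × 0.2720 = 0.001243.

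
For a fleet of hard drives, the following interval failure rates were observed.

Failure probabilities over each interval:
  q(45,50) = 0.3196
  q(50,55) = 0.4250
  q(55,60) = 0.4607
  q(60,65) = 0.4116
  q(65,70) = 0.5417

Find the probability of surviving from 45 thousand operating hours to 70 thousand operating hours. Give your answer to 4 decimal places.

0.0569

Chaining the interval survival probabilities: (1 − 0.3196) × (1 − 0.4250) × (1 − 0.4607) × (1 − 0.4116) × (1 − 0.5417).
= 0.6804 × 0.5750 × 0.5393 × 0.5884 × 0.4583 = 0.056896.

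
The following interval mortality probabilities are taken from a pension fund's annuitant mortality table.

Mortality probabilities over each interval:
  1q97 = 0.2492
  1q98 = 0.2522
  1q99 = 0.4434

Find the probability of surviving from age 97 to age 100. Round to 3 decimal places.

Survival from 97 to 100 is the product of surviving each interval: (1 − 0.2492) × (1 − 0.2522) × (1 − 0.4434).
= 0.7508 × 0.7478 × 0.5566 = 0.312502.

0.313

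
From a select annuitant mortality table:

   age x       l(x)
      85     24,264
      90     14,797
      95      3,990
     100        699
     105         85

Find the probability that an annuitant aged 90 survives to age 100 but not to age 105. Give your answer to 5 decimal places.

0.04149

This is the probability of reaching 100 but not 105, conditional on being alive at 90: (l(100) − l(105)) / l(90).
= (699 − 85) / 14,797 = 614 / 14,797 = 0.041495.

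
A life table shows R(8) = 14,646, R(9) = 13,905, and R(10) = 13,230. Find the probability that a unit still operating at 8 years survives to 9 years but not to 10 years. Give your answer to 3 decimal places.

This is the probability of reaching 9 but not 10, conditional on being operational at 8: (R(9) − R(10)) / R(8).
= (13,905 − 13,230) / 14,646 = 675 / 14,646 = 0.046088.

0.046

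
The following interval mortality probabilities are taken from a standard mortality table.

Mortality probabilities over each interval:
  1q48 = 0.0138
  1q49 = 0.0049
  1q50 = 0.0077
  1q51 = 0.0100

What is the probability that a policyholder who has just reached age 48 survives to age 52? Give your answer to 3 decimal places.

0.964

Survival from 48 to 52 is the product of surviving each interval: (1 − 0.0138) × (1 − 0.0049) × (1 − 0.0077) × (1 − 0.0100).
= 0.9862 × 0.9951 × 0.9923 × 0.9900 = 0.964073.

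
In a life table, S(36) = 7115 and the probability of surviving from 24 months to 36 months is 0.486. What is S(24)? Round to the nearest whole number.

S(24) = S(36) / p = 7115 / 0.486 = 14640.

14640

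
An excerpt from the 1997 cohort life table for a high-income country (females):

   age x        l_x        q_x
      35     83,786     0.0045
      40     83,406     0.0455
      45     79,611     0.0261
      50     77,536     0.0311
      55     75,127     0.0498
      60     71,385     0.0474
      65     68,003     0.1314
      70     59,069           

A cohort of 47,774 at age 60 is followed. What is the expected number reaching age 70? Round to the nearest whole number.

39532

The relevant probability is 59,069/71,385 = 0.827471.
Expected number = 47,774 × 0.827471 = 39532.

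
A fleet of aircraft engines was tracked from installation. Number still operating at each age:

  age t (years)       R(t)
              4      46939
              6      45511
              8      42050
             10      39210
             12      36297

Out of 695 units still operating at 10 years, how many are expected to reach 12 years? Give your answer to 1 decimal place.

The relevant probability is 36297/39210 = 0.925708.
Expected number = 695 × 0.925708 = 643.4.

643.4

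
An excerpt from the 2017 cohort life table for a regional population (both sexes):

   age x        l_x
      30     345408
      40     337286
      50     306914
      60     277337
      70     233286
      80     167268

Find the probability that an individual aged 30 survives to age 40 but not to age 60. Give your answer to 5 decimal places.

0.17356

This is the probability of reaching 40 but not 60, conditional on being alive at 30: (l_40 − l_60) / l_30.
= (337286 − 277337) / 345408 = 59949 / 345408 = 0.173560.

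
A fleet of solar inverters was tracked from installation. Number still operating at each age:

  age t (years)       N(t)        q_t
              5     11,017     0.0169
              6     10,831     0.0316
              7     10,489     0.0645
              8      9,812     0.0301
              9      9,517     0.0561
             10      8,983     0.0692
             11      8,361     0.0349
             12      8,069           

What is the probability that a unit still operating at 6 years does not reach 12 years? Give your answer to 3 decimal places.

P(fail before 12 | operational at 6) = 1 − N(12)/N(6) = 1 − 8,069/10,831 = (2,762)/10,831 = 0.255009.

0.255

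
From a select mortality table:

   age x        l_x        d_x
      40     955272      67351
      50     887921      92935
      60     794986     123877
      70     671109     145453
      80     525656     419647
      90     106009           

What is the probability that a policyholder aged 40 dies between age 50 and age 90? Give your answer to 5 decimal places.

We want 10|40q40 = (l_50 − l_90)/l_40.
This is the probability of reaching 50 but not 90, conditional on being alive at 40: (l_50 − l_90) / l_40.
= (887921 − 106009) / 955272 = 781912 / 955272 = 0.818523.

0.81852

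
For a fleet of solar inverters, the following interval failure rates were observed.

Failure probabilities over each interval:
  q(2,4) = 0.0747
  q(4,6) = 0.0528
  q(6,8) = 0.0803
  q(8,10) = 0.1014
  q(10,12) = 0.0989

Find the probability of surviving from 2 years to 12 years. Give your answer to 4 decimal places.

P(survive 2→12) = (1 − 0.0747) × (1 − 0.0528) × (1 − 0.0803) × (1 − 0.1014) × (1 − 0.0989).
= 0.9253 × 0.9472 × 0.9197 × 0.8986 × 0.9011 = 0.652694.

0.6527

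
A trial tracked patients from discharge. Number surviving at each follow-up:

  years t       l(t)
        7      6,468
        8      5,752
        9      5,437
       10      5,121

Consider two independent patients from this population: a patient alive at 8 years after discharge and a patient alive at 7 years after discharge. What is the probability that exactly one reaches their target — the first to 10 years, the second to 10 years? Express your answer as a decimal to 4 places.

p₁ = l(10)/l(8) = 5,121/5,752 = 0.890299; p₂ = l(10)/l(7) = 5,121/6,468 = 0.791744.
P(exactly one) = p₁(1−p₂) + (1−p₁)p₂ = 0.185410 + 0.086855 = 0.272265.

0.2723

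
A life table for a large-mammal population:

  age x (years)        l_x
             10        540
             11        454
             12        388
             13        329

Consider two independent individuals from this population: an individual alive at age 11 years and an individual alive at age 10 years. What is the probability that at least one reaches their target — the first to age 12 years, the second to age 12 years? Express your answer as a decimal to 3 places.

0.959

p₁ = l_12/l_11 = 388/454 = 0.854626; p₂ = l_12/l_10 = 388/540 = 0.718519.
P(at least one) = 1 − (1−p₁)(1−p₂) = 1 − 0.145374 × 0.281481 = 0.959080.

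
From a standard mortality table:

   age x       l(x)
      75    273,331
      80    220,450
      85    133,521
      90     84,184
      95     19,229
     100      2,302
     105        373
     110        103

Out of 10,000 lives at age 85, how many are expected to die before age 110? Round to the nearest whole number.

The relevant probability is 1 − 103/133,521 = 0.999229.
Expected number = 10,000 × 0.999229 = 9992.

9992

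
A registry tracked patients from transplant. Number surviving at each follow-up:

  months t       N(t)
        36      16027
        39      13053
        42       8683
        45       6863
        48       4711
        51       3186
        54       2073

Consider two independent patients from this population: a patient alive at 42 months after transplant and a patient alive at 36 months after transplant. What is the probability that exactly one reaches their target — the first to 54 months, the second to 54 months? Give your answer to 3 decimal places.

p₁ = N(54)/N(42) = 2073/8683 = 0.238742; p₂ = N(54)/N(36) = 2073/16027 = 0.129344.
P(exactly one) = p₁(1−p₂) + (1−p₁)p₂ = 0.207862 + 0.098464 = 0.306326.

0.306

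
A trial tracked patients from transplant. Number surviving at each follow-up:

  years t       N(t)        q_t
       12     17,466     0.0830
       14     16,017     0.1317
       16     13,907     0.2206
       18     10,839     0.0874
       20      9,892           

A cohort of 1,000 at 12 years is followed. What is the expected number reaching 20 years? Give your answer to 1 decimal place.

566.4

The relevant probability is 9,892/17,466 = 0.566357.
Expected number = 1,000 × 0.566357 = 566.4.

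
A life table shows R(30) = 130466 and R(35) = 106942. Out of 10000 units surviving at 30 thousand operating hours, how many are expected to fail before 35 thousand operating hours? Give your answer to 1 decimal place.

The relevant probability is 1 − 106942/130466 = 0.180308.
Expected number = 10000 × 0.180308 = 1803.1.

1803.1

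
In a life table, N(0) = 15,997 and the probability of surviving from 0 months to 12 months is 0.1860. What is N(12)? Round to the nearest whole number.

2975

N(12) = N(0) × p = 15,997 × 0.1860 = 2975.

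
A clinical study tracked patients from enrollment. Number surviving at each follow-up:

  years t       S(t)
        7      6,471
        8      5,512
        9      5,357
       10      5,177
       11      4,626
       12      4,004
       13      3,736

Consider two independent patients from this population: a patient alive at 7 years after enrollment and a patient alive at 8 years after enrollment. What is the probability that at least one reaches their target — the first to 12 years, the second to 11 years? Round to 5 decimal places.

0.93872

p₁ = S(12)/S(7) = 4,004/6,471 = 0.618761; p₂ = S(11)/S(8) = 4,626/5,512 = 0.839260.
P(at least one) = 1 − (1−p₁)(1−p₂) = 1 − 0.381239 × 0.160740 = 0.938720.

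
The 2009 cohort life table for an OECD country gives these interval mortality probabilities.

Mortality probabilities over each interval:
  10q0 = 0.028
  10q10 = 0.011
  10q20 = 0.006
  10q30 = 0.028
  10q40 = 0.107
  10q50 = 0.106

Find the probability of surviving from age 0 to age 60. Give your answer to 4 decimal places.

0.7415

The overall survival probability is (1 − 0.028) × (1 − 0.011) × (1 − 0.006) × (1 − 0.028) × (1 − 0.107) × (1 − 0.106).
= 0.972 × 0.989 × 0.994 × 0.972 × 0.893 × 0.894 = 0.741488.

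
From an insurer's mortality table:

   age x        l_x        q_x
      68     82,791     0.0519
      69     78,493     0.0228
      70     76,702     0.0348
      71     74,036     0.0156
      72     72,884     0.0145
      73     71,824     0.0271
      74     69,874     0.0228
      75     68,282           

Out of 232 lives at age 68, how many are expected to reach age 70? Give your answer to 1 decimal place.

The relevant probability is 76,702/82,791 = 0.926453.
Expected number = 232 × 0.926453 = 214.9.

214.9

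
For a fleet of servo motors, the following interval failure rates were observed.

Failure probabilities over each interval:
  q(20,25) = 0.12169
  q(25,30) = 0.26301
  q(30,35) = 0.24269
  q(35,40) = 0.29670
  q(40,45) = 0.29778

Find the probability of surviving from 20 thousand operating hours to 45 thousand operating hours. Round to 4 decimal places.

0.2421

P(survive 20→45) = (1 − 0.12169) × (1 − 0.26301) × (1 − 0.24269) × (1 − 0.29670) × (1 − 0.29778).
= 0.87831 × 0.73699 × 0.75731 × 0.70330 × 0.70222 = 0.242101.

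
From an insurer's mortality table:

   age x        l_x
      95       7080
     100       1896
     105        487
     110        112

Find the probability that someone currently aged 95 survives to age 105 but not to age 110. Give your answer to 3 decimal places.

We want 10|5q95 = (l_105 − l_110)/l_95.
This is the probability of reaching 105 but not 110, conditional on being alive at 95: (l_105 − l_110) / l_95.
= (487 − 112) / 7080 = 375 / 7080 = 0.052966.

0.053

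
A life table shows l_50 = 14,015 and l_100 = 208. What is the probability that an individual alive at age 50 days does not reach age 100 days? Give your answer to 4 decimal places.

P(die before 100 | alive at 50) = 1 − l_100/l_50 = 1 − 208/14,015 = (13,807)/14,015 = 0.985159.

0.9852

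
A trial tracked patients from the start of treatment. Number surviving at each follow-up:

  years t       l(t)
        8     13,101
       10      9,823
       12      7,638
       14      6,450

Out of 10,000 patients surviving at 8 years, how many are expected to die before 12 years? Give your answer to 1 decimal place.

The relevant probability is 1 − 7,638/13,101 = 0.416991.
Expected number = 10,000 × 0.416991 = 4169.9.

4169.9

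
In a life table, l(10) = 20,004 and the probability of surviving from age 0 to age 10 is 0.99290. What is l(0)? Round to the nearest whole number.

20147

l(0) = l(10) / p = 20,004 / 0.99290 = 20147.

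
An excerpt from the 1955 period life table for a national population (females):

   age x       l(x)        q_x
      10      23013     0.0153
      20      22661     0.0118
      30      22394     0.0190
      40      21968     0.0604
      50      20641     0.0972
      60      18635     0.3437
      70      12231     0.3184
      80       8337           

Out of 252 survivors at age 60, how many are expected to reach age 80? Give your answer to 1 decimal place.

The relevant probability is 8337/18635 = 0.447384.
Expected number = 252 × 0.447384 = 112.7.

112.7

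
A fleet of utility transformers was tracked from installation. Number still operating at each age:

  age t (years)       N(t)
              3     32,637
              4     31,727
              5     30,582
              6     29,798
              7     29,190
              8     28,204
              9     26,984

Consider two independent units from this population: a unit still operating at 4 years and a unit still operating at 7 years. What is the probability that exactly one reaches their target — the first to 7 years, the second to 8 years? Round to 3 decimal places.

0.108

p₁ = N(7)/N(4) = 29,190/31,727 = 0.920037; p₂ = N(8)/N(7) = 28,204/29,190 = 0.966221.
P(exactly one) = p₁(1−p₂) + (1−p₁)p₂ = 0.031078 + 0.077262 = 0.108340.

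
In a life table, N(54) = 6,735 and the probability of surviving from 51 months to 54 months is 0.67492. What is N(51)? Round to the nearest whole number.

9979

N(51) = N(54) / p = 6,735 / 0.67492 = 9979.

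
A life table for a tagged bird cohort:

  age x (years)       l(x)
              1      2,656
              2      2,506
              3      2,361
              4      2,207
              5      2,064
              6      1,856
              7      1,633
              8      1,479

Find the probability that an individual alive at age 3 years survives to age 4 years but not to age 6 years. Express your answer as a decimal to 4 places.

This is the probability of reaching 4 but not 6, conditional on being alive at 3: (l(4) − l(6)) / l(3).
= (2,207 − 1,856) / 2,361 = 351 / 2,361 = 0.148666.

0.1487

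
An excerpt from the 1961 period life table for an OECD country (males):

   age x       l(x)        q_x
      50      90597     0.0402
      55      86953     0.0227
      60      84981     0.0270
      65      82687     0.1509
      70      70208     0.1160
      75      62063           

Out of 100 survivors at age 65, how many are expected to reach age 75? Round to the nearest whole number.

75

The relevant probability is 62063/82687 = 0.750577.
Expected number = 100 × 0.750577 = 75.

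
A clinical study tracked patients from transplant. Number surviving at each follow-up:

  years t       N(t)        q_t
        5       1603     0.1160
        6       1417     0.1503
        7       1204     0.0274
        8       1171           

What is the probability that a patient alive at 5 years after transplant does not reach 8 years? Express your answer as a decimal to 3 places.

0.269

P(die before 8 | alive at 5) = 1 − N(8)/N(5) = 1 − 1171/1603 = (432)/1603 = 0.269495.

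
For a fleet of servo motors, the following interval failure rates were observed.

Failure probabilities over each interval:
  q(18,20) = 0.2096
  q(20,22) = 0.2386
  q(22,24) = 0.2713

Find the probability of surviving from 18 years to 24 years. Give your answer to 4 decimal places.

P(survive 18→24) = (1 − 0.2096) × (1 − 0.2386) × (1 − 0.2713).
= 0.7904 × 0.7614 × 0.7287 = 0.438539.

0.4385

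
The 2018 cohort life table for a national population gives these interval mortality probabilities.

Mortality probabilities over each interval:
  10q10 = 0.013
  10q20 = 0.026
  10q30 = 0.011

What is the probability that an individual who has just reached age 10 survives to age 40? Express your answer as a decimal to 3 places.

0.951

The overall survival probability is (1 − 0.013) × (1 − 0.026) × (1 − 0.011).
= 0.987 × 0.974 × 0.989 = 0.950763.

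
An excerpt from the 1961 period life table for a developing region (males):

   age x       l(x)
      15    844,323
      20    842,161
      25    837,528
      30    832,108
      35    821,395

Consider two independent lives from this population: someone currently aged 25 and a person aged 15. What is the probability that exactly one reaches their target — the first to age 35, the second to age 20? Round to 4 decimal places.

p₁ = l(35)/l(25) = 821,395/837,528 = 0.980737; p₂ = l(20)/l(15) = 842,161/844,323 = 0.997439.
P(exactly one) = p₁(1−p₂) + (1−p₁)p₂ = 0.002512 + 0.019214 = 0.021725.

0.0217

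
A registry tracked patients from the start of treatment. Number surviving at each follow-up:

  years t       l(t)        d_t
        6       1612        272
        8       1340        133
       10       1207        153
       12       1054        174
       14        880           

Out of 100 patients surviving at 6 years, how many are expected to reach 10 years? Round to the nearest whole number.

75

The relevant probability is 1207/1612 = 0.748759.
Expected number = 100 × 0.748759 = 75.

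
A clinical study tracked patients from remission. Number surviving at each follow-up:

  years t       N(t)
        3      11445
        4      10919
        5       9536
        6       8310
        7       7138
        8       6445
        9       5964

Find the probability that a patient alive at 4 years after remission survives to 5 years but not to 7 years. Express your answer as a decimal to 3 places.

0.220

This is the probability of reaching 5 but not 7, conditional on being alive at 4: (N(5) − N(7)) / N(4).
= (9536 − 7138) / 10919 = 2398 / 10919 = 0.219617.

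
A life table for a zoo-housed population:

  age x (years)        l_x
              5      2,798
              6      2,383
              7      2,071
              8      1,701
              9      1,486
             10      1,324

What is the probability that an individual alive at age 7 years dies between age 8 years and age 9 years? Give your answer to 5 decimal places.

0.10381

This is the probability of reaching 8 but not 9, conditional on being alive at 7: (l_8 − l_9) / l_7.
= (1,701 − 1,486) / 2,071 = 215 / 2,071 = 0.103815.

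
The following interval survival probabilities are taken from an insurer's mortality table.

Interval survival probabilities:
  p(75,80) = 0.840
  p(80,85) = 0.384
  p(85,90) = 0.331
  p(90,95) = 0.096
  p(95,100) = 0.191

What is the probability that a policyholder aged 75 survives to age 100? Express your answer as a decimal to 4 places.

P(survive 75→100) = 0.840 × 0.384 × 0.331 × 0.096 × 0.191.
= 0.001958.

0.0020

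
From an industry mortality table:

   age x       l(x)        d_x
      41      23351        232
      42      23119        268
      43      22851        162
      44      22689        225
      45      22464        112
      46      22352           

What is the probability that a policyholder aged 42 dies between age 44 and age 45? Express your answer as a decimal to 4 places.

This is the probability of reaching 44 but not 45, conditional on being alive at 42: (l(44) − l(45)) / l(42).
= (22689 − 22464) / 23119 = 225 / 23119 = 0.009732.

0.0097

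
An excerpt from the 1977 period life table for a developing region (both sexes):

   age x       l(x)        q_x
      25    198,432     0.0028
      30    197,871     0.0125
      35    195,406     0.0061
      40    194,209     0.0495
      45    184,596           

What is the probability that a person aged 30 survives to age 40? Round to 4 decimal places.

0.9815

The conditional survival probability is l(40)/l(30) = 194,209/197,871 = 0.981493.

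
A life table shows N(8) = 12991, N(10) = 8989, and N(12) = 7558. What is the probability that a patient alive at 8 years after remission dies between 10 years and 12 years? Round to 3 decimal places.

This is the probability of reaching 10 but not 12, conditional on being alive at 8: (N(10) − N(12)) / N(8).
= (8989 − 7558) / 12991 = 1431 / 12991 = 0.110153.

0.110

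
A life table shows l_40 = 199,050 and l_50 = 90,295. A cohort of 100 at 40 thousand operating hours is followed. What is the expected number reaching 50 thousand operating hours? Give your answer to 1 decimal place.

45.4

The relevant probability is 90,295/199,050 = 0.453630.
Expected number = 100 × 0.453630 = 45.4.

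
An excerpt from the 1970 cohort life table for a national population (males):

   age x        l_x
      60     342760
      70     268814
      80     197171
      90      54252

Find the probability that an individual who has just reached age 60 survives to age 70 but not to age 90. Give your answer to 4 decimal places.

This is the probability of reaching 70 but not 90, conditional on being alive at 60: (l_70 − l_90) / l_60.
= (268814 − 54252) / 342760 = 214562 / 342760 = 0.625983.

0.6260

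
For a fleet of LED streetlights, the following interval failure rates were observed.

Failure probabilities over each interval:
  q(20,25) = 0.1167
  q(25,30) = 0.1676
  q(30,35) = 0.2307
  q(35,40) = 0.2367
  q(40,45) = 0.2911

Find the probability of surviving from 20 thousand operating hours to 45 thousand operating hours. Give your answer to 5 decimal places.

0.30607

The overall survival probability is (1 − 0.1167) × (1 − 0.1676) × (1 − 0.2307) × (1 − 0.2367) × (1 − 0.2911).
= 0.8833 × 0.8324 × 0.7693 × 0.7633 × 0.7089 = 0.306067.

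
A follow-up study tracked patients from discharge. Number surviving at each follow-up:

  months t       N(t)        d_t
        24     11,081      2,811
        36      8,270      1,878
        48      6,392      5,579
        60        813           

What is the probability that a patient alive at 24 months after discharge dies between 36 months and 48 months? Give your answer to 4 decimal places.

0.1695

This is the probability of reaching 36 but not 48, conditional on being alive at 24: (N(36) − N(48)) / N(24).
= (8,270 − 6,392) / 11,081 = 1,878 / 11,081 = 0.169479.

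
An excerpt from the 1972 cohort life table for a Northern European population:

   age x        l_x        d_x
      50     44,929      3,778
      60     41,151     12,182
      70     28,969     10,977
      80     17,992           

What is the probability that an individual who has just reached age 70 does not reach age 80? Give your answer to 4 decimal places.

0.3789

P(die before 80 | alive at 70) = 1 − l_80/l_70 = 1 − 17,992/28,969 = (10,977)/28,969 = 0.378922.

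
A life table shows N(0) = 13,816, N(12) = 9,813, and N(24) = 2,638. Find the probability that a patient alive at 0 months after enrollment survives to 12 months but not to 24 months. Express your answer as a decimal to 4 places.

0.5193

This is the probability of reaching 12 but not 24, conditional on being alive at 0: (N(12) − N(24)) / N(0).
= (9,813 − 2,638) / 13,816 = 7,175 / 13,816 = 0.519325.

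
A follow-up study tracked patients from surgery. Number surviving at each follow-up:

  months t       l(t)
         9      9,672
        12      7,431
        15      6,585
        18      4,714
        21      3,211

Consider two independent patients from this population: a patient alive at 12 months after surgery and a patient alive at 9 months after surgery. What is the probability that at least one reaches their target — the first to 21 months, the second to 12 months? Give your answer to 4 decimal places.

p₁ = l(21)/l(12) = 3,211/7,431 = 0.432109; p₂ = l(12)/l(9) = 7,431/9,672 = 0.768300.
P(at least one) = 1 − (1−p₁)(1−p₂) = 1 − 0.567891 × 0.231700 = 0.868420.

0.8684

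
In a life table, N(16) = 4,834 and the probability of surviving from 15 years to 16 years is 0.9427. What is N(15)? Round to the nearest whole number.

N(15) = N(16) / p = 4,834 / 0.9427 = 5128.

5128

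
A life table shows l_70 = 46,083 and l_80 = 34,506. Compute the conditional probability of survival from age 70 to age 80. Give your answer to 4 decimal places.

We want 10p70 = l_80/l_70.
The conditional survival probability is l_80/l_70 = 34,506/46,083 = 0.748779.

0.7488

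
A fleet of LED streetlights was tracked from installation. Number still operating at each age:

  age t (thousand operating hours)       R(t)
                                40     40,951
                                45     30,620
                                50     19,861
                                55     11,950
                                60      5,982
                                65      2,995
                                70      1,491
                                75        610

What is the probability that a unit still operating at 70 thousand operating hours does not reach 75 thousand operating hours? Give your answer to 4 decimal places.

P(fail before 75 | operational at 70) = 1 − R(75)/R(70) = 1 − 610/1,491 = (881)/1,491 = 0.590879.

0.5909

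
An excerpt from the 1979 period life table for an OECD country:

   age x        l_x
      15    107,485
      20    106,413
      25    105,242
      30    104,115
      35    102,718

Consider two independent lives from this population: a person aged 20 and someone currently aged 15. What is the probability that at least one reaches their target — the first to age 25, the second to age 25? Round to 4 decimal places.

p₁ = l_25/l_20 = 105,242/106,413 = 0.988996; p₂ = l_25/l_15 = 105,242/107,485 = 0.979132.
P(at least one) = 1 − (1−p₁)(1−p₂) = 1 − 0.011004 × 0.020868 = 0.999770.

0.9998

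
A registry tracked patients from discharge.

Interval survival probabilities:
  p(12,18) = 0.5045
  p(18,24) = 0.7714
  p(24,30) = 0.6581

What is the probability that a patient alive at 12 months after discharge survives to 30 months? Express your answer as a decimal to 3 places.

P(survive 12→30) = 0.5045 × 0.7714 × 0.6581.
= 0.256114.

0.256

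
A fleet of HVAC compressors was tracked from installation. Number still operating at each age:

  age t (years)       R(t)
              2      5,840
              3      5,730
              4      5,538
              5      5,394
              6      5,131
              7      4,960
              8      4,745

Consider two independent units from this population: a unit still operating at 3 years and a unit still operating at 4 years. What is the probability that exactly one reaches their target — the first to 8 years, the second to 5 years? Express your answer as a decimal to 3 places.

0.189

p₁ = R(8)/R(3) = 4,745/5,730 = 0.828098; p₂ = R(5)/R(4) = 5,394/5,538 = 0.973998.
P(exactly one) = p₁(1−p₂) + (1−p₁)p₂ = 0.021532 + 0.167432 = 0.188964.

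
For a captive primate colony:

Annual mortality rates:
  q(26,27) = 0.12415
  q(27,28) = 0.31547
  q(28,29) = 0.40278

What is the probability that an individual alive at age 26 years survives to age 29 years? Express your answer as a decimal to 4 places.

Survival from 26 to 29 is the product of surviving each interval: (1 − 0.12415) × (1 − 0.31547) × (1 − 0.40278).
= 0.87585 × 0.68453 × 0.59722 = 0.358061.

0.3581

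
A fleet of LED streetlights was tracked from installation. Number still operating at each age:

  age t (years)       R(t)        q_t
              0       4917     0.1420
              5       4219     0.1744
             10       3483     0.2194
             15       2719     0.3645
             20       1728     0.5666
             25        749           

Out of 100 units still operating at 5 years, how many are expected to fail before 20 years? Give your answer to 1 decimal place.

59.0

The relevant probability is 1 − 1728/4219 = 0.590424.
Expected number = 100 × 0.590424 = 59.0.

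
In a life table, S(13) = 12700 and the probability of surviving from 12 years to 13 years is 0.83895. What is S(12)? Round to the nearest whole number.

15138

S(12) = S(13) / p = 12700 / 0.83895 = 15138.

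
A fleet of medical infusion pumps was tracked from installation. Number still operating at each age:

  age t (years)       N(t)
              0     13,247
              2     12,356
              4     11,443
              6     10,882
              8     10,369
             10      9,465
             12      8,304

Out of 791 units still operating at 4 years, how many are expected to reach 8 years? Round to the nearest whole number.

The relevant probability is 10,369/11,443 = 0.906143.
Expected number = 791 × 0.906143 = 717.

717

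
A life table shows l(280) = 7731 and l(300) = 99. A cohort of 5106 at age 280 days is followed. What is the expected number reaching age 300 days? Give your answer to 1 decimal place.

The relevant probability is 99/7731 = 0.012806.
Expected number = 5106 × 0.012806 = 65.4.

65.4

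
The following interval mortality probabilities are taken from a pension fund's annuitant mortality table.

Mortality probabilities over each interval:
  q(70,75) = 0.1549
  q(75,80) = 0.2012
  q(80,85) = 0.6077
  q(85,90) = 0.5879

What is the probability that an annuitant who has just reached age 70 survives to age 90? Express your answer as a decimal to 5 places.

0.10914

The overall survival probability is (1 − 0.1549) × (1 − 0.2012) × (1 − 0.6077) × (1 − 0.5879).
= 0.8451 × 0.7988 × 0.3923 × 0.4121 = 0.109136.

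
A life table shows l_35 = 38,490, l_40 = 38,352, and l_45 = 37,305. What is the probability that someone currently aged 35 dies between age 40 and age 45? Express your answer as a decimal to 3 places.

This is the probability of reaching 40 but not 45, conditional on being alive at 35: (l_40 − l_45) / l_35.
= (38,352 − 37,305) / 38,490 = 1,047 / 38,490 = 0.027202.

0.027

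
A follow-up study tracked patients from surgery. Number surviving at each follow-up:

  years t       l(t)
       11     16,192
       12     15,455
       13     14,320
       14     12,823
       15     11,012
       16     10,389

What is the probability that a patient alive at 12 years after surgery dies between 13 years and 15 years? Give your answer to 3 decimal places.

This is the probability of reaching 13 but not 15, conditional on being alive at 12: (l(13) − l(15)) / l(12).
= (14,320 − 11,012) / 15,455 = 3,308 / 15,455 = 0.214041.

0.214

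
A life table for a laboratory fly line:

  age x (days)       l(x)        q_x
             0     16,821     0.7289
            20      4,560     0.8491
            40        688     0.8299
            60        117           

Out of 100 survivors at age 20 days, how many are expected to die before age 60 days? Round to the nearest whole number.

97

The relevant probability is 1 − 117/4,560 = 0.974342.
Expected number = 100 × 0.974342 = 97.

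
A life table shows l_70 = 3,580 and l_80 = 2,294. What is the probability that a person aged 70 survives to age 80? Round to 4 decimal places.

We want 10p70 = l_80/l_70.
The conditional survival probability is l_80/l_70 = 2,294/3,580 = 0.640782.

0.6408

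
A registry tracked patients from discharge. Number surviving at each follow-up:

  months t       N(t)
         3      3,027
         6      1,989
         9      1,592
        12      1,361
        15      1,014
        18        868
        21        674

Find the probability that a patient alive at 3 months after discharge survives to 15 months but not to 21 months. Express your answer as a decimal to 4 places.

This is the probability of reaching 15 but not 21, conditional on being alive at 3: (N(15) − N(21)) / N(3).
= (1,014 − 674) / 3,027 = 340 / 3,027 = 0.112322.

0.1123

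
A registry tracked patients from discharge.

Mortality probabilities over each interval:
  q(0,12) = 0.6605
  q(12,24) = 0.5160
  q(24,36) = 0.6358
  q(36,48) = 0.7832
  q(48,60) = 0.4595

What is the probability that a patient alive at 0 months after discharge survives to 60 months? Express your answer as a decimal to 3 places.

Survival from 0 to 60 is the product of surviving each interval: (1 − 0.6605) × (1 − 0.5160) × (1 − 0.6358) × (1 − 0.7832) × (1 − 0.4595).
= 0.3395 × 0.4840 × 0.3642 × 0.2168 × 0.5405 = 0.007013.

0.007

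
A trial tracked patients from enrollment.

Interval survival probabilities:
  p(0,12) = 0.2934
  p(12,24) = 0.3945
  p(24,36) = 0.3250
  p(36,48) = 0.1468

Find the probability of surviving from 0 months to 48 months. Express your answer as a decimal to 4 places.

0.0055

P(survive 0→48) = 0.2934 × 0.3945 × 0.3250 × 0.1468.
= 0.005522.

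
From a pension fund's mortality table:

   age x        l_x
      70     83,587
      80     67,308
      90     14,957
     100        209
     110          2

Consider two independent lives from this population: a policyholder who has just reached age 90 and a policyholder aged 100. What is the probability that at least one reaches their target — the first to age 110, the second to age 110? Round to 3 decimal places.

p₁ = l_110/l_90 = 2/14,957 = 0.000134; p₂ = l_110/l_100 = 2/209 = 0.009569.
P(at least one) = 1 − (1−p₁)(1−p₂) = 1 − 0.999866 × 0.990431 = 0.009702.

0.010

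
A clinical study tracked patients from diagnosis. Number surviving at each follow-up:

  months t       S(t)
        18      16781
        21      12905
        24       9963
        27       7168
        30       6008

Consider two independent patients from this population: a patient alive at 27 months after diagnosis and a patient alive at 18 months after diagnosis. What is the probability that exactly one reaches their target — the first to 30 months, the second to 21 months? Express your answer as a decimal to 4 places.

0.3180

p₁ = S(30)/S(27) = 6008/7168 = 0.838170; p₂ = S(21)/S(18) = 12905/16781 = 0.769024.
P(exactly one) = p₁(1−p₂) + (1−p₁)p₂ = 0.193597 + 0.124451 = 0.318048.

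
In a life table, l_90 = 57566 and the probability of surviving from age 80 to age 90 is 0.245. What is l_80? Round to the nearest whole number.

234963

l_80 = l_90 / p = 57566 / 0.245 = 234963.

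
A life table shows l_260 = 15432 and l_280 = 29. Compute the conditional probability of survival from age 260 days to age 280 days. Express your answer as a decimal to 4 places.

The conditional survival probability is l_280/l_260 = 29/15432 = 0.001879.

0.0019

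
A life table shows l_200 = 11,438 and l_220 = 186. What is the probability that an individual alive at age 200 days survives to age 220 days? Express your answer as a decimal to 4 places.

The conditional survival probability is l_220/l_200 = 186/11,438 = 0.016262.

0.0163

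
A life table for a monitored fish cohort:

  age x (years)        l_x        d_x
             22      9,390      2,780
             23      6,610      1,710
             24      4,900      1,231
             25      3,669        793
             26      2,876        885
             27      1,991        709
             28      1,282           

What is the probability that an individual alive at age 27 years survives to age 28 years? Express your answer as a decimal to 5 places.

The conditional survival probability is l_28/l_27 = 1,282/1,991 = 0.643898.

0.64390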